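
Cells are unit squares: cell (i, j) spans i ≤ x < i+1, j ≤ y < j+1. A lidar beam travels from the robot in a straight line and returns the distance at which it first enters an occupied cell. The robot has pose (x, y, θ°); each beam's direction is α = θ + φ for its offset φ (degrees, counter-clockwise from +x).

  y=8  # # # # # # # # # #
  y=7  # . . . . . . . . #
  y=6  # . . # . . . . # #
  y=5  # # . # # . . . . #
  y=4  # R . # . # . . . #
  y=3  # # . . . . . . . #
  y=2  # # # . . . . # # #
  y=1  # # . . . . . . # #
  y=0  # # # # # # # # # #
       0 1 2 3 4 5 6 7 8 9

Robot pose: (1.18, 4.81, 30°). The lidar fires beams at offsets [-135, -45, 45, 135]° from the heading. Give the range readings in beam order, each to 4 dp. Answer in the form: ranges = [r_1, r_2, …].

ranges = [0.6955, 1.8842, 0.1967, 0.1863]

beam 1: φ=-135°, α=255°
  direction (-0.2588, -0.9659); cell (1,4); t to first gridline: x 0.6955, y 0.8386 (then +3.8637 / +1.0353)
    (0,4) via x @ 0.6955  # hit
  → r_1 = 0.6955
beam 2: φ=-45°, α=345°
  direction (0.9659, -0.2588); cell (1,4); t to first gridline: x 0.8489, y 3.1296 (then +1.0353 / +3.8637)
    (2,4) via x @ 0.8489
    (3,4) via x @ 1.8842  # hit
  → r_2 = 1.8842
beam 3: φ=45°, α=75°
  direction (0.2588, 0.9659); cell (1,4); t to first gridline: x 3.1682, y 0.1967 (then +3.8637 / +1.0353)
    (1,5) via y @ 0.1967  # hit
  → r_3 = 0.1967
beam 4: φ=135°, α=165°
  direction (-0.9659, 0.2588); cell (1,4); t to first gridline: x 0.1863, y 0.7341 (then +1.0353 / +3.8637)
    (0,4) via x @ 0.1863  # hit
  → r_4 = 0.1863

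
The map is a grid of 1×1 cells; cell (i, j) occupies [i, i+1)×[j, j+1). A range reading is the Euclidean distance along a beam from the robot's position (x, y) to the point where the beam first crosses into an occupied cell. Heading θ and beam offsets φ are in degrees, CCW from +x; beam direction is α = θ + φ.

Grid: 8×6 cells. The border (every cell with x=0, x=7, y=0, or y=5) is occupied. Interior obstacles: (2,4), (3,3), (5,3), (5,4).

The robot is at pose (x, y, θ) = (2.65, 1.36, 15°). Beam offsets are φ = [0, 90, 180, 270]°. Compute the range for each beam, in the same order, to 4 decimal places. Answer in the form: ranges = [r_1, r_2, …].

beam 1: φ=0°, α=15°
  cosα=0.9659 sinα=0.2588 | (2,1) | tMaxX 0.3623 tMaxY 2.4728 | tΔX 1.0353 tΔY 3.8637
    t=0.3623 [x] (3,1)
    t=1.3976 [x] (4,1)
    t=2.4329 [x] (5,1)
    t=2.4728 [y] (5,2)
    t=3.4682 [x] (6,2)
    t=4.5035 [x] (7,2) — stop
  → r_1 = 4.5035
beam 2: φ=90°, α=105°
  cosα=-0.2588 sinα=0.9659 | (2,1) | tMaxX 2.5114 tMaxY 0.6626 | tΔX 3.8637 tΔY 1.0353
    t=0.6626 [y] (2,2)
    t=1.6979 [y] (2,3)
    t=2.5114 [x] (1,3)
    t=2.7331 [y] (1,4)
    t=3.7684 [y] (1,5) — stop
  → r_2 = 3.7684
beam 3: φ=180°, α=195°
  cosα=-0.9659 sinα=-0.2588 | (2,1) | tMaxX 0.6729 tMaxY 1.3909 | tΔX 1.0353 tΔY 3.8637
    t=0.6729 [x] (1,1)
    t=1.3909 [y] (1,0) — stop
  → r_3 = 1.3909
beam 4: φ=270°, α=285°
  cosα=0.2588 sinα=-0.9659 | (2,1) | tMaxX 1.3523 tMaxY 0.3727 | tΔX 3.8637 tΔY 1.0353
    t=0.3727 [y] (2,0) — stop
  → r_4 = 0.3727

ranges = [4.5035, 3.7684, 1.3909, 0.3727]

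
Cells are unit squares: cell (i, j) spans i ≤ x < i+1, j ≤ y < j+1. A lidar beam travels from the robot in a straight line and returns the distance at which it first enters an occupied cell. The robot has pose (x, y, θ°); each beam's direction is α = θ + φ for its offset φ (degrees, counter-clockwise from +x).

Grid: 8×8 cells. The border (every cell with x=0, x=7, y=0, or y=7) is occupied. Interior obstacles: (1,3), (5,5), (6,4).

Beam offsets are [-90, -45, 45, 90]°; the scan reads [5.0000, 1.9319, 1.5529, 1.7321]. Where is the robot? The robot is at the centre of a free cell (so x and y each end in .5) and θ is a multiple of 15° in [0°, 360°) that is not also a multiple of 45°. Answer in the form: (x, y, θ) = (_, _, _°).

(x, y, θ) = (3.5, 2.5, 210°)

Enumerate (i+0.5, j+0.5, θ) over the 33 free cells and 16 admissible headings. For each, cast all 4 beams and compare to the given ranges.
  (1.5, 5.5, 105°): beam 1 = 5.6940 ≠ 5.0000 ✗
  (1.5, 4.5, 195°): beam 1 = 1.9319 ≠ 5.0000 ✗
  (5.5, 4.5, 30°): beam 1 = 3.0000 ≠ 5.0000 ✗
  …
  (3.5, 2.5, 210°): r_1=5.0000, r_2=1.9319, r_3=1.5529, r_4=1.7321 — all match ✓
Unique over the lattice → pose = (3.5, 2.5, 210°).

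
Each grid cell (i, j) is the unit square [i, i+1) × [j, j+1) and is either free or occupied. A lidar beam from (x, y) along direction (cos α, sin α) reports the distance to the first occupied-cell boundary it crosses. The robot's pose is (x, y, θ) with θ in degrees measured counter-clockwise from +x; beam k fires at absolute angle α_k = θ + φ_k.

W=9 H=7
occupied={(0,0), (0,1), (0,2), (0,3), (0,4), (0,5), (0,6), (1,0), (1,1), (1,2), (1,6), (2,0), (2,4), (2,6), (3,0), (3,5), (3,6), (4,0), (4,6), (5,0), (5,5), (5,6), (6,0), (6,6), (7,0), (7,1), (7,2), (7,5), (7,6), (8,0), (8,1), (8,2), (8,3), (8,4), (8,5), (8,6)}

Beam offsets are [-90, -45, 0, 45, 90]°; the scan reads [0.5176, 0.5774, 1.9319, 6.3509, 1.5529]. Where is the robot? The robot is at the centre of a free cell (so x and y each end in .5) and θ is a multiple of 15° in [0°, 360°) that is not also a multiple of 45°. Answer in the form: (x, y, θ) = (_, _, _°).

Candidates: 27 free-cell centres × 16 headings = 432 poses. Raycast each; keep the one whose scan matches to 4 dp.
  (3.5, 4.5, 15°): beam 1 = 3.6235 ≠ 0.5176 ✗
  (2.5, 2.5, 15°): beam 1 = 1.5529 ≠ 0.5176 ✗
  (3.5, 2.5, 105°): beam 1 = 4.6587 ≠ 0.5176 ✗
  (6.5, 2.5, 105°): beam 2 = 2.8868 ≠ 0.5774 ✗
  (4.5, 1.5, 345°): beam 4 = 2.8868 ≠ 6.3509 ✗
  …
  (7.5, 4.5, 165°): r_1=0.5176, r_2=0.5774, r_3=1.9319, r_4=6.3509, r_5=1.5529 — all match ✓
Unique over the lattice → pose = (7.5, 4.5, 165°).

(x, y, θ) = (7.5, 4.5, 165°)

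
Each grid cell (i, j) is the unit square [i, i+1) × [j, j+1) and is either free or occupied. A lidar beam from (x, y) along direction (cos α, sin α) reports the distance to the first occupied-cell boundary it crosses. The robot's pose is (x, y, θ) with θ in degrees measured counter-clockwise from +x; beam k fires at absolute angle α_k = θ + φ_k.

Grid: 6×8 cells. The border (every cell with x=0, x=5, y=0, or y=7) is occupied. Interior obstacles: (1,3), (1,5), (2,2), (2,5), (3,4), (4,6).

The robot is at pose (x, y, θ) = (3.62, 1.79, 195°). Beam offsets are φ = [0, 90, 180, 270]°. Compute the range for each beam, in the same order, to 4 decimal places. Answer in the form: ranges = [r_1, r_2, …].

ranges = [2.7124, 0.8179, 1.4287, 2.2880]

beam 1: φ=0°, α=195°
  dir = (cos 195°, sin 195°) = (-0.9659, -0.2588); from cell (3,1)
  next x-line at t=0.6419, next y-line at t=3.0523; Δt_x=1.0353, Δt_y=3.8637
    x: enter (2,1) at t=0.6419
    x: enter (1,1) at t=1.6771
    x: enter (0,1) at t=2.7124 ← occupied
  → r_1 = 2.7124
beam 2: φ=90°, α=285°
  dir = (cos 285°, sin 285°) = (0.2588, -0.9659); from cell (3,1)
  next x-line at t=1.4682, next y-line at t=0.8179; Δt_x=3.8637, Δt_y=1.0353
    y: enter (3,0) at t=0.8179 ← occupied
  → r_2 = 0.8179
beam 3: φ=180°, α=15°
  dir = (cos 15°, sin 15°) = (0.9659, 0.2588); from cell (3,1)
  next x-line at t=0.3934, next y-line at t=0.8114; Δt_x=1.0353, Δt_y=3.8637
    x: enter (4,1) at t=0.3934
    y: enter (4,2) at t=0.8114
    x: enter (5,2) at t=1.4287 ← occupied
  → r_3 = 1.4287
beam 4: φ=270°, α=105°
  dir = (cos 105°, sin 105°) = (-0.2588, 0.9659); from cell (3,1)
  next x-line at t=2.3955, next y-line at t=0.2174; Δt_x=3.8637, Δt_y=1.0353
    y: enter (3,2) at t=0.2174
    y: enter (3,3) at t=1.2527
    y: enter (3,4) at t=2.2880 ← occupied
  → r_4 = 2.2880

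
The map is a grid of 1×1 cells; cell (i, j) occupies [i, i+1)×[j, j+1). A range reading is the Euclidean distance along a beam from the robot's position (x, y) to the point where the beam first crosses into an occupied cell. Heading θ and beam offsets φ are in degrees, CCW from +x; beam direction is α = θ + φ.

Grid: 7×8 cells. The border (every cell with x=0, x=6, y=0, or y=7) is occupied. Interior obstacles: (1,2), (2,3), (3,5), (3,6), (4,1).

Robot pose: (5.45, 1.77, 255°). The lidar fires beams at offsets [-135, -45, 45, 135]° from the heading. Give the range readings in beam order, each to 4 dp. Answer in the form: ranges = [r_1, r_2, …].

ranges = [3.7297, 0.5196, 0.8891, 0.6351]

beam 1: φ=-135°, α=120°
  cosα=-0.5000 sinα=0.8660 | (5,1) | tMaxX 0.9000 tMaxY 0.2656 | tΔX 2.0000 tΔY 1.1547
    t=0.2656 [y] (5,2)
    t=0.9000 [x] (4,2)
    t=1.4203 [y] (4,3)
    t=2.5750 [y] (4,4)
    t=2.9000 [x] (3,4)
    t=3.7297 [y] (3,5) — stop
  → r_1 = 3.7297
beam 2: φ=-45°, α=210°
  cosα=-0.8660 sinα=-0.5000 | (5,1) | tMaxX 0.5196 tMaxY 1.5400 | tΔX 1.1547 tΔY 2.0000
    t=0.5196 [x] (4,1) — stop
  → r_2 = 0.5196
beam 3: φ=45°, α=300°
  cosα=0.5000 sinα=-0.8660 | (5,1) | tMaxX 1.1000 tMaxY 0.8891 | tΔX 2.0000 tΔY 1.1547
    t=0.8891 [y] (5,0) — stop
  → r_3 = 0.8891
beam 4: φ=135°, α=30°
  cosα=0.8660 sinα=0.5000 | (5,1) | tMaxX 0.6351 tMaxY 0.4600 | tΔX 1.1547 tΔY 2.0000
    t=0.4600 [y] (5,2)
    t=0.6351 [x] (6,2) — stop
  → r_4 = 0.6351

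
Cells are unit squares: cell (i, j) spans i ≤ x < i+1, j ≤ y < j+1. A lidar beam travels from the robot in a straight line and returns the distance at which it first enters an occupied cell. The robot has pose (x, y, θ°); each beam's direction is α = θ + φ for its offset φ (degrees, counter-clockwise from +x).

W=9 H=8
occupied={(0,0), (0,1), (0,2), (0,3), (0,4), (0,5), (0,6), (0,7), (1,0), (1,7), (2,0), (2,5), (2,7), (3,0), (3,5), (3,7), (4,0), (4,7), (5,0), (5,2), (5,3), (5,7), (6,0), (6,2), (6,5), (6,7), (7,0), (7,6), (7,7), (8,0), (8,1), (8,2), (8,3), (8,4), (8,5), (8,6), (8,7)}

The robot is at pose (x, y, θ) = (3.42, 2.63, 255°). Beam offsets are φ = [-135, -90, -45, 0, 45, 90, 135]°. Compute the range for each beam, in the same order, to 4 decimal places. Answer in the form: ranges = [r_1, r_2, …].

beam 1: φ=-135°, α=120°
  dir = (cos 120°, sin 120°) = (-0.5000, 0.8660); from cell (3,2)
  next x-line at t=0.8400, next y-line at t=0.4272; Δt_x=2.0000, Δt_y=1.1547
    y: enter (3,3) at t=0.4272
    x: enter (2,3) at t=0.8400
    y: enter (2,4) at t=1.5819
    y: enter (2,5) at t=2.7366 ← occupied
  → r_1 = 2.7366
beam 2: φ=-90°, α=165°
  dir = (cos 165°, sin 165°) = (-0.9659, 0.2588); from cell (3,2)
  next x-line at t=0.4348, next y-line at t=1.4296; Δt_x=1.0353, Δt_y=3.8637
    x: enter (2,2) at t=0.4348
    y: enter (2,3) at t=1.4296
    x: enter (1,3) at t=1.4701
    x: enter (0,3) at t=2.5054 ← occupied
  → r_2 = 2.5054
beam 3: φ=-45°, α=210°
  dir = (cos 210°, sin 210°) = (-0.8660, -0.5000); from cell (3,2)
  next x-line at t=0.4850, next y-line at t=1.2600; Δt_x=1.1547, Δt_y=2.0000
    x: enter (2,2) at t=0.4850
    y: enter (2,1) at t=1.2600
    x: enter (1,1) at t=1.6397
    x: enter (0,1) at t=2.7944 ← occupied
  → r_3 = 2.7944
beam 4: φ=0°, α=255°
  dir = (cos 255°, sin 255°) = (-0.2588, -0.9659); from cell (3,2)
  next x-line at t=1.6228, next y-line at t=0.6522; Δt_x=3.8637, Δt_y=1.0353
    y: enter (3,1) at t=0.6522
    x: enter (2,1) at t=1.6228
    y: enter (2,0) at t=1.6875 ← occupied
  → r_4 = 1.6875
beam 5: φ=45°, α=300°
  dir = (cos 300°, sin 300°) = (0.5000, -0.8660); from cell (3,2)
  next x-line at t=1.1600, next y-line at t=0.7275; Δt_x=2.0000, Δt_y=1.1547
    y: enter (3,1) at t=0.7275
    x: enter (4,1) at t=1.1600
    y: enter (4,0) at t=1.8822 ← occupied
  → r_5 = 1.8822
beam 6: φ=90°, α=345°
  dir = (cos 345°, sin 345°) = (0.9659, -0.2588); from cell (3,2)
  next x-line at t=0.6005, next y-line at t=2.4341; Δt_x=1.0353, Δt_y=3.8637
    x: enter (4,2) at t=0.6005
    x: enter (5,2) at t=1.6357 ← occupied
  → r_6 = 1.6357
beam 7: φ=135°, α=30°
  dir = (cos 30°, sin 30°) = (0.8660, 0.5000); from cell (3,2)
  next x-line at t=0.6697, next y-line at t=0.7400; Δt_x=1.1547, Δt_y=2.0000
    x: enter (4,2) at t=0.6697
    y: enter (4,3) at t=0.7400
    x: enter (5,3) at t=1.8244 ← occupied
  → r_7 = 1.8244

ranges = [2.7366, 2.5054, 2.7944, 1.6875, 1.8822, 1.6357, 1.8244]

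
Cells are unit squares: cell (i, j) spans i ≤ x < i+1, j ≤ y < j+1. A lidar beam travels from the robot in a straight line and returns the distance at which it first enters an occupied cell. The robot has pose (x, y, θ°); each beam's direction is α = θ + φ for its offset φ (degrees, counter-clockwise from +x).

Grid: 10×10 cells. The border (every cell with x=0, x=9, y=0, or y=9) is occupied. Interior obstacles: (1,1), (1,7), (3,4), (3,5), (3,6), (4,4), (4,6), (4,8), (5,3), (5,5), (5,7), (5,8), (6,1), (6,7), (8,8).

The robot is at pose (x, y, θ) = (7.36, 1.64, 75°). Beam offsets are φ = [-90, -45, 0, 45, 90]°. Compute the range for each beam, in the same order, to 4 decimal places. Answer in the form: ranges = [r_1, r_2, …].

ranges = [1.6979, 1.8937, 6.3365, 2.7200, 0.3727]

beam 1: φ=-90°, α=345°
  cosα=0.9659 sinα=-0.2588 | (7,1) | tMaxX 0.6626 tMaxY 2.4728 | tΔX 1.0353 tΔY 3.8637
    t=0.6626 [x] (8,1)
    t=1.6979 [x] (9,1) — stop
  → r_1 = 1.6979
beam 2: φ=-45°, α=30°
  cosα=0.8660 sinα=0.5000 | (7,1) | tMaxX 0.7390 tMaxY 0.7200 | tΔX 1.1547 tΔY 2.0000
    t=0.7200 [y] (7,2)
    t=0.7390 [x] (8,2)
    t=1.8937 [x] (9,2) — stop
  → r_2 = 1.8937
beam 3: φ=0°, α=75°
  cosα=0.2588 sinα=0.9659 | (7,1) | tMaxX 2.4728 tMaxY 0.3727 | tΔX 3.8637 tΔY 1.0353
    t=0.3727 [y] (7,2)
    t=1.4080 [y] (7,3)
    t=2.4433 [y] (7,4)
    t=2.4728 [x] (8,4)
    t=3.4785 [y] (8,5)
    t=4.5138 [y] (8,6)
    t=5.5491 [y] (8,7)
    t=6.3365 [x] (9,7) — stop
  → r_3 = 6.3365
beam 4: φ=45°, α=120°
  cosα=-0.5000 sinα=0.8660 | (7,1) | tMaxX 0.7200 tMaxY 0.4157 | tΔX 2.0000 tΔY 1.1547
    t=0.4157 [y] (7,2)
    t=0.7200 [x] (6,2)
    t=1.5704 [y] (6,3)
    t=2.7200 [x] (5,3) — stop
  → r_4 = 2.7200
beam 5: φ=90°, α=165°
  cosα=-0.9659 sinα=0.2588 | (7,1) | tMaxX 0.3727 tMaxY 1.3909 | tΔX 1.0353 tΔY 3.8637
    t=0.3727 [x] (6,1) — stop
  → r_5 = 0.3727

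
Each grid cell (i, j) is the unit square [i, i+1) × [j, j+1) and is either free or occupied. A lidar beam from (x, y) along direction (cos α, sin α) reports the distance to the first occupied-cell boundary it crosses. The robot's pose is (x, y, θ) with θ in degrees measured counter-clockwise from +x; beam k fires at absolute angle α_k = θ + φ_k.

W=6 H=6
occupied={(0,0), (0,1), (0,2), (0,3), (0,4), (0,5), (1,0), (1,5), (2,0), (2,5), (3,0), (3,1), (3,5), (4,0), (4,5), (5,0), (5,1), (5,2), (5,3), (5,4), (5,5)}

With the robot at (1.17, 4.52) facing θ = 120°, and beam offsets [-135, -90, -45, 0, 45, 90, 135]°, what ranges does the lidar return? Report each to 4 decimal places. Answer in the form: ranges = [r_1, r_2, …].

beam 1: φ=-135°, α=345°
  d=(0.9659,-0.2588)  start (1,4)  tX=0.8593 tY=2.0091  stride 1/|dx|=1.0353 1/|dy|=3.8637
    cross x-line → (2,4), t=0.8593
    cross x-line → (3,4), t=1.8946
    cross y-line → (3,3), t=2.0091
    cross x-line → (4,3), t=2.9298
    cross x-line → (5,3), t=3.9651 (wall)
  → r_1 = 3.9651
beam 2: φ=-90°, α=30°
  d=(0.8660,0.5000)  start (1,4)  tX=0.9584 tY=0.9600  stride 1/|dx|=1.1547 1/|dy|=2.0000
    cross x-line → (2,4), t=0.9584
    cross y-line → (2,5), t=0.9600 (wall)
  → r_2 = 0.9600
beam 3: φ=-45°, α=75°
  d=(0.2588,0.9659)  start (1,4)  tX=3.2069 tY=0.4969  stride 1/|dx|=3.8637 1/|dy|=1.0353
    cross y-line → (1,5), t=0.4969 (wall)
  → r_3 = 0.4969
beam 4: φ=0°, α=120°
  d=(-0.5000,0.8660)  start (1,4)  tX=0.3400 tY=0.5543  stride 1/|dx|=2.0000 1/|dy|=1.1547
    cross x-line → (0,4), t=0.3400 (wall)
  → r_4 = 0.3400
beam 5: φ=45°, α=165°
  d=(-0.9659,0.2588)  start (1,4)  tX=0.1760 tY=1.8546  stride 1/|dx|=1.0353 1/|dy|=3.8637
    cross x-line → (0,4), t=0.1760 (wall)
  → r_5 = 0.1760
beam 6: φ=90°, α=210°
  d=(-0.8660,-0.5000)  start (1,4)  tX=0.1963 tY=1.0400  stride 1/|dx|=1.1547 1/|dy|=2.0000
    cross x-line → (0,4), t=0.1963 (wall)
  → r_6 = 0.1963
beam 7: φ=135°, α=255°
  d=(-0.2588,-0.9659)  start (1,4)  tX=0.6568 tY=0.5383  stride 1/|dx|=3.8637 1/|dy|=1.0353
    cross y-line → (1,3), t=0.5383
    cross x-line → (0,3), t=0.6568 (wall)
  → r_7 = 0.6568

ranges = [3.9651, 0.9600, 0.4969, 0.3400, 0.1760, 0.1963, 0.6568]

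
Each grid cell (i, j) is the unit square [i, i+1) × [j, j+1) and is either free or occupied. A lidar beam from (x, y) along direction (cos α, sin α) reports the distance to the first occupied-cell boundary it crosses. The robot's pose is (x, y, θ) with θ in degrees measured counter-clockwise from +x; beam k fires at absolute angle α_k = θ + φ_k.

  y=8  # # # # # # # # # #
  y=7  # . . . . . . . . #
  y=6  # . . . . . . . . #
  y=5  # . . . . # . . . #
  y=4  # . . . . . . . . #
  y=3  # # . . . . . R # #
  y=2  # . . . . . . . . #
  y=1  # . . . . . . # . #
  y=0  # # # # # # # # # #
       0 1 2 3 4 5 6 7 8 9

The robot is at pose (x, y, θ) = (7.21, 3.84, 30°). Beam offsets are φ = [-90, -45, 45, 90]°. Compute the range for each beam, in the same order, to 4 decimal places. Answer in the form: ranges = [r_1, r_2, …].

beam 1: φ=-90°, α=300°
  cosα=0.5000 sinα=-0.8660 | (7,3) | tMaxX 1.5800 tMaxY 0.9699 | tΔX 2.0000 tΔY 1.1547
    t=0.9699 [y] (7,2)
    t=1.5800 [x] (8,2)
    t=2.1246 [y] (8,1)
    t=3.2793 [y] (8,0) — stop
  → r_1 = 3.2793
beam 2: φ=-45°, α=345°
  cosα=0.9659 sinα=-0.2588 | (7,3) | tMaxX 0.8179 tMaxY 3.2455 | tΔX 1.0353 tΔY 3.8637
    t=0.8179 [x] (8,3) — stop
  → r_2 = 0.8179
beam 3: φ=45°, α=75°
  cosα=0.2588 sinα=0.9659 | (7,3) | tMaxX 3.0523 tMaxY 0.1656 | tΔX 3.8637 tΔY 1.0353
    t=0.1656 [y] (7,4)
    t=1.2009 [y] (7,5)
    t=2.2362 [y] (7,6)
    t=3.0523 [x] (8,6)
    t=3.2715 [y] (8,7)
    t=4.3067 [y] (8,8) — stop
  → r_3 = 4.3067
beam 4: φ=90°, α=120°
  cosα=-0.5000 sinα=0.8660 | (7,3) | tMaxX 0.4200 tMaxY 0.1848 | tΔX 2.0000 tΔY 1.1547
    t=0.1848 [y] (7,4)
    t=0.4200 [x] (6,4)
    t=1.3395 [y] (6,5)
    t=2.4200 [x] (5,5) — stop
  → r_4 = 2.4200

ranges = [3.2793, 0.8179, 4.3067, 2.4200]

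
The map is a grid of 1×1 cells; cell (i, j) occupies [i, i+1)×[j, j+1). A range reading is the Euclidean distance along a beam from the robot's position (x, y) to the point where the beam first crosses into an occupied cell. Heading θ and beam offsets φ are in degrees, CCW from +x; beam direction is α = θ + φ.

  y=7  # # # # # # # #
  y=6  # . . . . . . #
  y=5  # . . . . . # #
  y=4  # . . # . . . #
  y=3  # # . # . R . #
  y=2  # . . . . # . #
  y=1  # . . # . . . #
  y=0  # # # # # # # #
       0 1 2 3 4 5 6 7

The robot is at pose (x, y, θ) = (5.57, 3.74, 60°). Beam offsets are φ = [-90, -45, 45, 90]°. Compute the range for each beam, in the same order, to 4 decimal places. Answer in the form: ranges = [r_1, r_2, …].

beam 1: φ=-90°, α=330°
  d=(0.8660,-0.5000)  start (5,3)  tX=0.4965 tY=1.4800  stride 1/|dx|=1.1547 1/|dy|=2.0000
    cross x-line → (6,3), t=0.4965
    cross y-line → (6,2), t=1.4800
    cross x-line → (7,2), t=1.6512 (wall)
  → r_1 = 1.6512
beam 2: φ=-45°, α=15°
  d=(0.9659,0.2588)  start (5,3)  tX=0.4452 tY=1.0046  stride 1/|dx|=1.0353 1/|dy|=3.8637
    cross x-line → (6,3), t=0.4452
    cross y-line → (6,4), t=1.0046
    cross x-line → (7,4), t=1.4804 (wall)
  → r_2 = 1.4804
beam 3: φ=45°, α=105°
  d=(-0.2588,0.9659)  start (5,3)  tX=2.2023 tY=0.2692  stride 1/|dx|=3.8637 1/|dy|=1.0353
    cross y-line → (5,4), t=0.2692
    cross y-line → (5,5), t=1.3044
    cross x-line → (4,5), t=2.2023
    cross y-line → (4,6), t=2.3397
    cross y-line → (4,7), t=3.3750 (wall)
  → r_3 = 3.3750
beam 4: φ=90°, α=150°
  d=(-0.8660,0.5000)  start (5,3)  tX=0.6582 tY=0.5200  stride 1/|dx|=1.1547 1/|dy|=2.0000
    cross y-line → (5,4), t=0.5200
    cross x-line → (4,4), t=0.6582
    cross x-line → (3,4), t=1.8129 (wall)
  → r_4 = 1.8129

ranges = [1.6512, 1.4804, 3.3750, 1.8129]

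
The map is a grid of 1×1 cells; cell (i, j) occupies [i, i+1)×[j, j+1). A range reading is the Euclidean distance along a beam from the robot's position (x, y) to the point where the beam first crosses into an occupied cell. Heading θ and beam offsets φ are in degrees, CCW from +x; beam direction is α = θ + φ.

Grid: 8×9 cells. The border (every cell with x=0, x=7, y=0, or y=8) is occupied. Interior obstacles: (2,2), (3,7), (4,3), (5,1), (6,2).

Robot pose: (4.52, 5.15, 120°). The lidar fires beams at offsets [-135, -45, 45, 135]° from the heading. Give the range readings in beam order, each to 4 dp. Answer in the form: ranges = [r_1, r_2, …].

beam 1: φ=-135°, α=345°
  cosα=0.9659 sinα=-0.2588 | (4,5) | tMaxX 0.4969 tMaxY 0.5796 | tΔX 1.0353 tΔY 3.8637
    t=0.4969 [x] (5,5)
    t=0.5796 [y] (5,4)
    t=1.5322 [x] (6,4)
    t=2.5675 [x] (7,4) — stop
  → r_1 = 2.5675
beam 2: φ=-45°, α=75°
  cosα=0.2588 sinα=0.9659 | (4,5) | tMaxX 1.8546 tMaxY 0.8800 | tΔX 3.8637 tΔY 1.0353
    t=0.8800 [y] (4,6)
    t=1.8546 [x] (5,6)
    t=1.9153 [y] (5,7)
    t=2.9505 [y] (5,8) — stop
  → r_2 = 2.9505
beam 3: φ=45°, α=165°
  cosα=-0.9659 sinα=0.2588 | (4,5) | tMaxX 0.5383 tMaxY 3.2841 | tΔX 1.0353 tΔY 3.8637
    t=0.5383 [x] (3,5)
    t=1.5736 [x] (2,5)
    t=2.6089 [x] (1,5)
    t=3.2841 [y] (1,6)
    t=3.6442 [x] (0,6) — stop
  → r_3 = 3.6442
beam 4: φ=135°, α=255°
  cosα=-0.2588 sinα=-0.9659 | (4,5) | tMaxX 2.0091 tMaxY 0.1553 | tΔX 3.8637 tΔY 1.0353
    t=0.1553 [y] (4,4)
    t=1.1906 [y] (4,3) — stop
  → r_4 = 1.1906

ranges = [2.5675, 2.9505, 3.6442, 1.1906]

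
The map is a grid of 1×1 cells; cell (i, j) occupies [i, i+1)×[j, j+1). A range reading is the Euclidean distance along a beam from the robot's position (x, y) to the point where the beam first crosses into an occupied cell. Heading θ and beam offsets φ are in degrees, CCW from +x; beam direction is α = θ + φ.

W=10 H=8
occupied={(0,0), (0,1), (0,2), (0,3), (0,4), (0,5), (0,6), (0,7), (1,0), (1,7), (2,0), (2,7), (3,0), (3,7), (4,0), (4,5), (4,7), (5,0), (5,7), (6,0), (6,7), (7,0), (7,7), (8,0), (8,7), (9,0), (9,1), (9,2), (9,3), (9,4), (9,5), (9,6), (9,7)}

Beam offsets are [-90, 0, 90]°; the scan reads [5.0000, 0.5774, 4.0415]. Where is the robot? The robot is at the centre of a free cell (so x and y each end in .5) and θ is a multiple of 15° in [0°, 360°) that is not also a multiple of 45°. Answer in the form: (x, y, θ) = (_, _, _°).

(x, y, θ) = (4.5, 4.5, 120°)

The pose lattice has 47·16 = 752 candidates. Test each by forward raycasting.
  (5.5, 6.5, 255°): beam 1 = 1.9319 ≠ 5.0000 ✗
  (8.5, 5.5, 210°): beam 1 = 1.7321 ≠ 5.0000 ✗
  (3.5, 5.5, 150°): beam 1 = 1.7321 ≠ 5.0000 ✗
  (6.5, 4.5, 285°): beam 1 = 5.6940 ≠ 5.0000 ✗
  (5.5, 5.5, 240°): beam 1 = 0.5774 ≠ 5.0000 ✗
  …
  (4.5, 4.5, 120°): r_1=5.0000, r_2=0.5774, r_3=4.0415 — all match ✓
Unique over the lattice → pose = (4.5, 4.5, 120°).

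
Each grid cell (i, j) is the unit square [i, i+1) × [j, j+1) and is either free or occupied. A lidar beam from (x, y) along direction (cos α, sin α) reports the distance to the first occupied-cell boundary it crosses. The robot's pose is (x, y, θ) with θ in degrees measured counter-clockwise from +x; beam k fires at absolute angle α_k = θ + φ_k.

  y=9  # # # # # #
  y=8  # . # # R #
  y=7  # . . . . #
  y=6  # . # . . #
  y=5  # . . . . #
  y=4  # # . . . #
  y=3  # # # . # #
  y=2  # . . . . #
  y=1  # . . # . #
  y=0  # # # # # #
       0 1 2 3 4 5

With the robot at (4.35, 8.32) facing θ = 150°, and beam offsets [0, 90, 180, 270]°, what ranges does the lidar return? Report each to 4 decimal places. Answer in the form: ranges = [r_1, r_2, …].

beam 1: φ=0°, α=150°
  d=(-0.8660,0.5000)  start (4,8)  tX=0.4041 tY=1.3600  stride 1/|dx|=1.1547 1/|dy|=2.0000
    cross x-line → (3,8), t=0.4041 (wall)
  → r_1 = 0.4041
beam 2: φ=90°, α=240°
  d=(-0.5000,-0.8660)  start (4,8)  tX=0.7000 tY=0.3695  stride 1/|dx|=2.0000 1/|dy|=1.1547
    cross y-line → (4,7), t=0.3695
    cross x-line → (3,7), t=0.7000
    cross y-line → (3,6), t=1.5242
    cross y-line → (3,5), t=2.6789
    cross x-line → (2,5), t=2.7000
    cross y-line → (2,4), t=3.8336
    cross x-line → (1,4), t=4.7000 (wall)
  → r_2 = 4.7000
beam 3: φ=180°, α=330°
  d=(0.8660,-0.5000)  start (4,8)  tX=0.7506 tY=0.6400  stride 1/|dx|=1.1547 1/|dy|=2.0000
    cross y-line → (4,7), t=0.6400
    cross x-line → (5,7), t=0.7506 (wall)
  → r_3 = 0.7506
beam 4: φ=270°, α=60°
  d=(0.5000,0.8660)  start (4,8)  tX=1.3000 tY=0.7852  stride 1/|dx|=2.0000 1/|dy|=1.1547
    cross y-line → (4,9), t=0.7852 (wall)
  → r_4 = 0.7852

ranges = [0.4041, 4.7000, 0.7506, 0.7852]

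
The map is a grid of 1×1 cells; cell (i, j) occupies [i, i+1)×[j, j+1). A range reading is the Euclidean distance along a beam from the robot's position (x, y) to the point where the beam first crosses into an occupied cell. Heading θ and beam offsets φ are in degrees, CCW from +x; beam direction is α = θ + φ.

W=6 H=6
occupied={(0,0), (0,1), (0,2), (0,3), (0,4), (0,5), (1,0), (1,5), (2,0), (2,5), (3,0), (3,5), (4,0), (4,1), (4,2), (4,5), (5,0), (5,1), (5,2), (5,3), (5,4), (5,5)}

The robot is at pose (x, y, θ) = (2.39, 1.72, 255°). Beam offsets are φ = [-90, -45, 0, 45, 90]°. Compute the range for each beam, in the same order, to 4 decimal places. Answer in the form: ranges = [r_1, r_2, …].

ranges = [1.4390, 1.4400, 0.7454, 0.8314, 1.6668]

beam 1: φ=-90°, α=165°
  dir = (cos 165°, sin 165°) = (-0.9659, 0.2588); from cell (2,1)
  next x-line at t=0.4038, next y-line at t=1.0818; Δt_x=1.0353, Δt_y=3.8637
    x: enter (1,1) at t=0.4038
    y: enter (1,2) at t=1.0818
    x: enter (0,2) at t=1.4390 ← occupied
  → r_1 = 1.4390
beam 2: φ=-45°, α=210°
  dir = (cos 210°, sin 210°) = (-0.8660, -0.5000); from cell (2,1)
  next x-line at t=0.4503, next y-line at t=1.4400; Δt_x=1.1547, Δt_y=2.0000
    x: enter (1,1) at t=0.4503
    y: enter (1,0) at t=1.4400 ← occupied
  → r_2 = 1.4400
beam 3: φ=0°, α=255°
  dir = (cos 255°, sin 255°) = (-0.2588, -0.9659); from cell (2,1)
  next x-line at t=1.5068, next y-line at t=0.7454; Δt_x=3.8637, Δt_y=1.0353
    y: enter (2,0) at t=0.7454 ← occupied
  → r_3 = 0.7454
beam 4: φ=45°, α=300°
  dir = (cos 300°, sin 300°) = (0.5000, -0.8660); from cell (2,1)
  next x-line at t=1.2200, next y-line at t=0.8314; Δt_x=2.0000, Δt_y=1.1547
    y: enter (2,0) at t=0.8314 ← occupied
  → r_4 = 0.8314
beam 5: φ=90°, α=345°
  dir = (cos 345°, sin 345°) = (0.9659, -0.2588); from cell (2,1)
  next x-line at t=0.6315, next y-line at t=2.7819; Δt_x=1.0353, Δt_y=3.8637
    x: enter (3,1) at t=0.6315
    x: enter (4,1) at t=1.6668 ← occupied
  → r_5 = 1.6668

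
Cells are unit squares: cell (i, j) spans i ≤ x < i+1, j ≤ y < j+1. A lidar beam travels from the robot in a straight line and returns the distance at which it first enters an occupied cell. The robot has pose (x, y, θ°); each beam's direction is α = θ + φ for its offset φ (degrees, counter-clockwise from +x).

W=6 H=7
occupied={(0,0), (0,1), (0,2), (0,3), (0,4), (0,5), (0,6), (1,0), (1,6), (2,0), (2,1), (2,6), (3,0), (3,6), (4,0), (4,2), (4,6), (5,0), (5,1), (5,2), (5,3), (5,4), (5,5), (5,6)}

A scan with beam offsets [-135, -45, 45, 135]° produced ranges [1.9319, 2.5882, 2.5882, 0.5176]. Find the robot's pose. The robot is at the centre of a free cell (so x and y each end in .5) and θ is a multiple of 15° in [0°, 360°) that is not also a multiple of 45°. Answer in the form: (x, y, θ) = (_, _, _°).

The pose lattice has 18·16 = 288 candidates. Test each by forward raycasting.
  (2.5, 3.5, 255°): beam 1 = 2.8868 ≠ 1.9319 ✗
  (3.5, 1.5, 195°): beam 1 = 1.0000 ≠ 1.9319 ✗
  (1.5, 4.5, 120°): beam 1 = 3.6235 ≠ 1.9319 ✗
  (4.5, 3.5, 60°): beam 1 = 0.5176 ≠ 1.9319 ✗
  …
  (1.5, 3.5, 30°): r_1=1.9319, r_2=2.5882, r_3=2.5882, r_4=0.5176 — all match ✓
Only this pose fits every beam.

(x, y, θ) = (1.5, 3.5, 30°)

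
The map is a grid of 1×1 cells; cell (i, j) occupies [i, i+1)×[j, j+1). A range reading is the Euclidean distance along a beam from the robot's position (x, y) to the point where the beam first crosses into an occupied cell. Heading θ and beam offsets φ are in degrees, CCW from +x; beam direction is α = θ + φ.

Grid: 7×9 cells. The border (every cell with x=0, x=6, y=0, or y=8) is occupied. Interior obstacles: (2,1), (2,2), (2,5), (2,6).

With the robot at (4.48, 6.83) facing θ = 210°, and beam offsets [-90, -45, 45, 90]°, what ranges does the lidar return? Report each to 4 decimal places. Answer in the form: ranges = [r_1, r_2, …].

ranges = [1.3510, 3.6028, 5.7183, 3.0400]

beam 1: φ=-90°, α=120°
  direction (-0.5000, 0.8660); cell (4,6); t to first gridline: x 0.9600, y 0.1963 (then +2.0000 / +1.1547)
    (4,7) via y @ 0.1963
    (3,7) via x @ 0.9600
    (3,8) via y @ 1.3510  # hit
  → r_1 = 1.3510
beam 2: φ=-45°, α=165°
  direction (-0.9659, 0.2588); cell (4,6); t to first gridline: x 0.4969, y 0.6568 (then +1.0353 / +3.8637)
    (3,6) via x @ 0.4969
    (3,7) via y @ 0.6568
    (2,7) via x @ 1.5322
    (1,7) via x @ 2.5675
    (0,7) via x @ 3.6028  # hit
  → r_2 = 3.6028
beam 3: φ=45°, α=255°
  direction (-0.2588, -0.9659); cell (4,6); t to first gridline: x 1.8546, y 0.8593 (then +3.8637 / +1.0353)
    (4,5) via y @ 0.8593
    (3,5) via x @ 1.8546
    (3,4) via y @ 1.8946
    (3,3) via y @ 2.9298
    (3,2) via y @ 3.9651
    (3,1) via y @ 5.0004
    (2,1) via x @ 5.7183  # hit
  → r_3 = 5.7183
beam 4: φ=90°, α=300°
  direction (0.5000, -0.8660); cell (4,6); t to first gridline: x 1.0400, y 0.9584 (then +2.0000 / +1.1547)
    (4,5) via y @ 0.9584
    (5,5) via x @ 1.0400
    (5,4) via y @ 2.1131
    (6,4) via x @ 3.0400  # hit
  → r_4 = 3.0400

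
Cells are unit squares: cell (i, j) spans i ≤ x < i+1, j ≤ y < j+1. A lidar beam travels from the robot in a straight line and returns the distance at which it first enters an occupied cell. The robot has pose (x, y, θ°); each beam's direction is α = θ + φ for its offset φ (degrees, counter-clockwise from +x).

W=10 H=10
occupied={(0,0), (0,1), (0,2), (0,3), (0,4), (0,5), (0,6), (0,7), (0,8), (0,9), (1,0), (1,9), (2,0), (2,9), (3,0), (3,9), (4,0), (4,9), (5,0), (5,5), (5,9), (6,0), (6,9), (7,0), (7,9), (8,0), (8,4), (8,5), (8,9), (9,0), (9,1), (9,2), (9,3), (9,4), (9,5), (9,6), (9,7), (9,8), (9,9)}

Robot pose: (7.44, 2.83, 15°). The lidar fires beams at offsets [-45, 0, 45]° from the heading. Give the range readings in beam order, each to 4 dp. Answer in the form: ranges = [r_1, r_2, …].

beam 1: φ=-45°, α=330°
  direction (0.8660, -0.5000); cell (7,2); t to first gridline: x 0.6466, y 1.6600 (then +1.1547 / +2.0000)
    (8,2) via x @ 0.6466
    (8,1) via y @ 1.6600
    (9,1) via x @ 1.8013  # hit
  → r_1 = 1.8013
beam 2: φ=0°, α=15°
  direction (0.9659, 0.2588); cell (7,2); t to first gridline: x 0.5798, y 0.6568 (then +1.0353 / +3.8637)
    (8,2) via x @ 0.5798
    (8,3) via y @ 0.6568
    (9,3) via x @ 1.6150  # hit
  → r_2 = 1.6150
beam 3: φ=45°, α=60°
  direction (0.5000, 0.8660); cell (7,2); t to first gridline: x 1.1200, y 0.1963 (then +2.0000 / +1.1547)
    (7,3) via y @ 0.1963
    (8,3) via x @ 1.1200
    (8,4) via y @ 1.3510  # hit
  → r_3 = 1.3510

ranges = [1.8013, 1.6150, 1.3510]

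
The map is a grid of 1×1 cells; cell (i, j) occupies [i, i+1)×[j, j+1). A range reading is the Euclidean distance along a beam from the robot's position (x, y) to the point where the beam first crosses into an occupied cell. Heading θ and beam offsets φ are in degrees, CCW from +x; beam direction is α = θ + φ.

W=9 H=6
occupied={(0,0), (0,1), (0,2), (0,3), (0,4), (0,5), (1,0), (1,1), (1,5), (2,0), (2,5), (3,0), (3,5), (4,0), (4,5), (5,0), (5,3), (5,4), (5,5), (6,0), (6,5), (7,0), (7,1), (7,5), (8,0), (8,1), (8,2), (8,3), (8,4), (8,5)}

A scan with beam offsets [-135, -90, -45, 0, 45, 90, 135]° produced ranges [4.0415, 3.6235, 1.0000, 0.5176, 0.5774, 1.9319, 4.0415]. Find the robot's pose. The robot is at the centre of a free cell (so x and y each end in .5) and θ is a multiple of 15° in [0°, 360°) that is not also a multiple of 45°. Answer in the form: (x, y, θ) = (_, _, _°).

(x, y, θ) = (4.5, 1.5, 255°)

Enumerate (i+0.5, j+0.5, θ) over the 24 free cells and 16 admissible headings. For each, cast all 7 beams and compare to the given ranges.
  (3.5, 1.5, 330°): beam 1 = 1.5529 ≠ 4.0415 ✗
  (6.5, 3.5, 345°): beam 1 = 0.5774 ≠ 4.0415 ✗
  (4.5, 3.5, 150°): beam 1 = 0.5176 ≠ 4.0415 ✗
  …
  (4.5, 1.5, 255°): r_1=4.0415, r_2=3.6235, r_3=1.0000, r_4=0.5176, r_5=0.5774, r_6=1.9319, r_7=4.0415 — all match ✓
No second candidate reproduces the full scan.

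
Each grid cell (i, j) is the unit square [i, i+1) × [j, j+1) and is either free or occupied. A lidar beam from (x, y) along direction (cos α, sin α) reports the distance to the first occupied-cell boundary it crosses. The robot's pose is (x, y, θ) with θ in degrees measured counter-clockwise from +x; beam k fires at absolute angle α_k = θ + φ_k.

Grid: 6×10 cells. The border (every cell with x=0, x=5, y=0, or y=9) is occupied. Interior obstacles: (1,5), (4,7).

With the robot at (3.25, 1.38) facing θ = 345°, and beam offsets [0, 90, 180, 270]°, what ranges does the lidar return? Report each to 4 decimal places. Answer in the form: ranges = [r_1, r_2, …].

ranges = [1.4682, 5.8183, 2.3294, 0.3934]

beam 1: φ=0°, α=345°
  d=(0.9659,-0.2588)  start (3,1)  tX=0.7765 tY=1.4682  stride 1/|dx|=1.0353 1/|dy|=3.8637
    cross x-line → (4,1), t=0.7765
    cross y-line → (4,0), t=1.4682 (wall)
  → r_1 = 1.4682
beam 2: φ=90°, α=75°
  d=(0.2588,0.9659)  start (3,1)  tX=2.8978 tY=0.6419  stride 1/|dx|=3.8637 1/|dy|=1.0353
    cross y-line → (3,2), t=0.6419
    cross y-line → (3,3), t=1.6771
    cross y-line → (3,4), t=2.7124
    cross x-line → (4,4), t=2.8978
    cross y-line → (4,5), t=3.7477
    cross y-line → (4,6), t=4.7830
    cross y-line → (4,7), t=5.8183 (wall)
  → r_2 = 5.8183
beam 3: φ=180°, α=165°
  d=(-0.9659,0.2588)  start (3,1)  tX=0.2588 tY=2.3955  stride 1/|dx|=1.0353 1/|dy|=3.8637
    cross x-line → (2,1), t=0.2588
    cross x-line → (1,1), t=1.2941
    cross x-line → (0,1), t=2.3294 (wall)
  → r_3 = 2.3294
beam 4: φ=270°, α=255°
  d=(-0.2588,-0.9659)  start (3,1)  tX=0.9659 tY=0.3934  stride 1/|dx|=3.8637 1/|dy|=1.0353
    cross y-line → (3,0), t=0.3934 (wall)
  → r_4 = 0.3934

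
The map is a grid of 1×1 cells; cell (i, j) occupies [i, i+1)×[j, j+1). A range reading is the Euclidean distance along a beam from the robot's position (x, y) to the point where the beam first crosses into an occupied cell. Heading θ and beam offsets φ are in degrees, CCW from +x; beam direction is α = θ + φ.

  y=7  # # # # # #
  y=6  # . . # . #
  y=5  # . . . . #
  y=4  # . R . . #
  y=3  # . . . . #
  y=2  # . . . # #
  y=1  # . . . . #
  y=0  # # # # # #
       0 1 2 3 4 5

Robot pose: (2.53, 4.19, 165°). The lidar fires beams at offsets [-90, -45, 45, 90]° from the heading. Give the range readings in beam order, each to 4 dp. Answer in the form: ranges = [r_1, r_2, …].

ranges = [1.8738, 3.0600, 1.7667, 3.3025]

beam 1: φ=-90°, α=75°
  dir = (cos 75°, sin 75°) = (0.2588, 0.9659); from cell (2,4)
  next x-line at t=1.8159, next y-line at t=0.8386; Δt_x=3.8637, Δt_y=1.0353
    y: enter (2,5) at t=0.8386
    x: enter (3,5) at t=1.8159
    y: enter (3,6) at t=1.8738 ← occupied
  → r_1 = 1.8738
beam 2: φ=-45°, α=120°
  dir = (cos 120°, sin 120°) = (-0.5000, 0.8660); from cell (2,4)
  next x-line at t=1.0600, next y-line at t=0.9353; Δt_x=2.0000, Δt_y=1.1547
    y: enter (2,5) at t=0.9353
    x: enter (1,5) at t=1.0600
    y: enter (1,6) at t=2.0900
    x: enter (0,6) at t=3.0600 ← occupied
  → r_2 = 3.0600
beam 3: φ=45°, α=210°
  dir = (cos 210°, sin 210°) = (-0.8660, -0.5000); from cell (2,4)
  next x-line at t=0.6120, next y-line at t=0.3800; Δt_x=1.1547, Δt_y=2.0000
    y: enter (2,3) at t=0.3800
    x: enter (1,3) at t=0.6120
    x: enter (0,3) at t=1.7667 ← occupied
  → r_3 = 1.7667
beam 4: φ=90°, α=255°
  dir = (cos 255°, sin 255°) = (-0.2588, -0.9659); from cell (2,4)
  next x-line at t=2.0478, next y-line at t=0.1967; Δt_x=3.8637, Δt_y=1.0353
    y: enter (2,3) at t=0.1967
    y: enter (2,2) at t=1.2320
    x: enter (1,2) at t=2.0478
    y: enter (1,1) at t=2.2673
    y: enter (1,0) at t=3.3025 ← occupied
  → r_4 = 3.3025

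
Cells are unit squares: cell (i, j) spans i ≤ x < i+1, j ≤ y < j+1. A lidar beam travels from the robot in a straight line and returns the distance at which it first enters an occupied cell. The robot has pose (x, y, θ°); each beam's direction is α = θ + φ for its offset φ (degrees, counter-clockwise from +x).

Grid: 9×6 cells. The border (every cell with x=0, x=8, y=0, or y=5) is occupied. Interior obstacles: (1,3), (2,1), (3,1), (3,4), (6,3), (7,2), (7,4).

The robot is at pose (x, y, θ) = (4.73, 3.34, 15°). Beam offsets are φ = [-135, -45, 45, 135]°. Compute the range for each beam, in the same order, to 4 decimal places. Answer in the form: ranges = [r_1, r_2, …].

ranges = [1.5473, 2.6212, 1.9168, 1.3200]

beam 1: φ=-135°, α=240°
  dir = (cos 240°, sin 240°) = (-0.5000, -0.8660); from cell (4,3)
  next x-line at t=1.4600, next y-line at t=0.3926; Δt_x=2.0000, Δt_y=1.1547
    y: enter (4,2) at t=0.3926
    x: enter (3,2) at t=1.4600
    y: enter (3,1) at t=1.5473 ← occupied
  → r_1 = 1.5473
beam 2: φ=-45°, α=330°
  dir = (cos 330°, sin 330°) = (0.8660, -0.5000); from cell (4,3)
  next x-line at t=0.3118, next y-line at t=0.6800; Δt_x=1.1547, Δt_y=2.0000
    x: enter (5,3) at t=0.3118
    y: enter (5,2) at t=0.6800
    x: enter (6,2) at t=1.4665
    x: enter (7,2) at t=2.6212 ← occupied
  → r_2 = 2.6212
beam 3: φ=45°, α=60°
  dir = (cos 60°, sin 60°) = (0.5000, 0.8660); from cell (4,3)
  next x-line at t=0.5400, next y-line at t=0.7621; Δt_x=2.0000, Δt_y=1.1547
    x: enter (5,3) at t=0.5400
    y: enter (5,4) at t=0.7621
    y: enter (5,5) at t=1.9168 ← occupied
  → r_3 = 1.9168
beam 4: φ=135°, α=150°
  dir = (cos 150°, sin 150°) = (-0.8660, 0.5000); from cell (4,3)
  next x-line at t=0.8429, next y-line at t=1.3200; Δt_x=1.1547, Δt_y=2.0000
    x: enter (3,3) at t=0.8429
    y: enter (3,4) at t=1.3200 ← occupied
  → r_4 = 1.3200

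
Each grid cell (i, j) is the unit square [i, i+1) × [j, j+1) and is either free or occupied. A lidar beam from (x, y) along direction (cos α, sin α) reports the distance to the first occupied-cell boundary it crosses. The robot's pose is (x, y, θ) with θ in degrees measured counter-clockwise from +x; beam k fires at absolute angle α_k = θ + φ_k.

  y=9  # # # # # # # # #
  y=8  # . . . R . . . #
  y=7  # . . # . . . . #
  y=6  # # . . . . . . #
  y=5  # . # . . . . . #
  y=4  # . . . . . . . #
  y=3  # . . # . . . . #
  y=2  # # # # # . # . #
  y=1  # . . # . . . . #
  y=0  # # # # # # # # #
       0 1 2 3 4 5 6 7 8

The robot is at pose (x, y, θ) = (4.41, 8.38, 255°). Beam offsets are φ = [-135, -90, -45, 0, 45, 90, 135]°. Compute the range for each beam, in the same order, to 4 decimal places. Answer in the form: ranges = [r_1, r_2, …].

ranges = [0.7159, 2.3955, 0.7600, 4.5345, 7.1800, 3.7166, 1.2400]

beam 1: φ=-135°, α=120°
  cosα=-0.5000 sinα=0.8660 | (4,8) | tMaxX 0.8200 tMaxY 0.7159 | tΔX 2.0000 tΔY 1.1547
    t=0.7159 [y] (4,9) — stop
  → r_1 = 0.7159
beam 2: φ=-90°, α=165°
  cosα=-0.9659 sinα=0.2588 | (4,8) | tMaxX 0.4245 tMaxY 2.3955 | tΔX 1.0353 tΔY 3.8637
    t=0.4245 [x] (3,8)
    t=1.4597 [x] (2,8)
    t=2.3955 [y] (2,9) — stop
  → r_2 = 2.3955
beam 3: φ=-45°, α=210°
  cosα=-0.8660 sinα=-0.5000 | (4,8) | tMaxX 0.4734 tMaxY 0.7600 | tΔX 1.1547 tΔY 2.0000
    t=0.4734 [x] (3,8)
    t=0.7600 [y] (3,7) — stop
  → r_3 = 0.7600
beam 4: φ=0°, α=255°
  cosα=-0.2588 sinα=-0.9659 | (4,8) | tMaxX 1.5841 tMaxY 0.3934 | tΔX 3.8637 tΔY 1.0353
    t=0.3934 [y] (4,7)
    t=1.4287 [y] (4,6)
    t=1.5841 [x] (3,6)
    t=2.4640 [y] (3,5)
    t=3.4992 [y] (3,4)
    t=4.5345 [y] (3,3) — stop
  → r_4 = 4.5345
beam 5: φ=45°, α=300°
  cosα=0.5000 sinα=-0.8660 | (4,8) | tMaxX 1.1800 tMaxY 0.4388 | tΔX 2.0000 tΔY 1.1547
    t=0.4388 [y] (4,7)
    t=1.1800 [x] (5,7)
    t=1.5935 [y] (5,6)
    t=2.7482 [y] (5,5)
    t=3.1800 [x] (6,5)
    t=3.9029 [y] (6,4)
    t=5.0576 [y] (6,3)
    t=5.1800 [x] (7,3)
    t=6.2123 [y] (7,2)
    t=7.1800 [x] (8,2) — stop
  → r_5 = 7.1800
beam 6: φ=90°, α=345°
  cosα=0.9659 sinα=-0.2588 | (4,8) | tMaxX 0.6108 tMaxY 1.4682 | tΔX 1.0353 tΔY 3.8637
    t=0.6108 [x] (5,8)
    t=1.4682 [y] (5,7)
    t=1.6461 [x] (6,7)
    t=2.6814 [x] (7,7)
    t=3.7166 [x] (8,7) — stop
  → r_6 = 3.7166
beam 7: φ=135°, α=30°
  cosα=0.8660 sinα=0.5000 | (4,8) | tMaxX 0.6813 tMaxY 1.2400 | tΔX 1.1547 tΔY 2.0000
    t=0.6813 [x] (5,8)
    t=1.2400 [y] (5,9) — stop
  → r_7 = 1.2400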